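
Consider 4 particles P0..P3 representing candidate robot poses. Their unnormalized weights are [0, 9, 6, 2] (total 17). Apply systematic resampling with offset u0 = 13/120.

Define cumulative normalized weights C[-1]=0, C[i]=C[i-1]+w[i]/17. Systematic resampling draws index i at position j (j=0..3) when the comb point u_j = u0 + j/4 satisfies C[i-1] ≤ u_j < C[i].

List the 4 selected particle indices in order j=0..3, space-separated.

1 1 2 2

C = [0, 9/17, 15/17, 1]
j=0: u_0=13/120 ∈ [0, 9/17) → index 1
j=1: u_1=43/120 ∈ [0, 9/17) → index 1
j=2: u_2=73/120 ∈ [9/17, 15/17) → index 2
j=3: u_3=103/120 ∈ [9/17, 15/17) → index 2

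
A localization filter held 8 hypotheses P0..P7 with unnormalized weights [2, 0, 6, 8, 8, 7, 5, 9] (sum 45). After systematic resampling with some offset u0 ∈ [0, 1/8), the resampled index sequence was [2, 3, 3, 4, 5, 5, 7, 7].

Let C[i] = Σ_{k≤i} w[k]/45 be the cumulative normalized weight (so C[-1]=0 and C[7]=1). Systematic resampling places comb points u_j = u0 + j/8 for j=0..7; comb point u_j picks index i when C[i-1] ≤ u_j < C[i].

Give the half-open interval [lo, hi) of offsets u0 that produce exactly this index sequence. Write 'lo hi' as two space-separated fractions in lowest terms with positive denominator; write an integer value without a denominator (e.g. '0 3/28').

19/360 23/360

C = [2/45, 2/45, 8/45, 16/45, 8/15, 31/45, 4/5, 1]
j=0 picked index 2: u0 ∈ [2/45, 8/45)
j=1 picked index 3: u0 ∈ [19/360, 83/360)
j=2 picked index 3: u0 ∈ [-13/180, 19/180)
j=3 picked index 4: u0 ∈ [-7/360, 19/120)
j=4 picked index 5: u0 ∈ [1/30, 17/90)
j=5 picked index 5: u0 ∈ [-11/120, 23/360)
j=6 picked index 7: u0 ∈ [1/20, 1/4)
j=7 picked index 7: u0 ∈ [-3/40, 1/8)
intersection: [19/360, 23/360)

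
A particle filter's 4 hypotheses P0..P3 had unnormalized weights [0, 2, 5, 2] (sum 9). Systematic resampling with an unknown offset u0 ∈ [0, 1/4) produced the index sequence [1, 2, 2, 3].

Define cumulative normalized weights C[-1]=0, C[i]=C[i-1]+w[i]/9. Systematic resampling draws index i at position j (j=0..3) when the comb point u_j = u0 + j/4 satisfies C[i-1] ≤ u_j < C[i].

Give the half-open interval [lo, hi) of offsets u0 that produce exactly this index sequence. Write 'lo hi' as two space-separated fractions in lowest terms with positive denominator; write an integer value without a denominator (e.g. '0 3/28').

1/36 2/9

C = [0, 2/9, 7/9, 1]
j=0 picked index 1: u0 ∈ [0, 2/9)
j=1 picked index 2: u0 ∈ [-1/36, 19/36)
j=2 picked index 2: u0 ∈ [-5/18, 5/18)
j=3 picked index 3: u0 ∈ [1/36, 1/4)
intersection: [1/36, 2/9)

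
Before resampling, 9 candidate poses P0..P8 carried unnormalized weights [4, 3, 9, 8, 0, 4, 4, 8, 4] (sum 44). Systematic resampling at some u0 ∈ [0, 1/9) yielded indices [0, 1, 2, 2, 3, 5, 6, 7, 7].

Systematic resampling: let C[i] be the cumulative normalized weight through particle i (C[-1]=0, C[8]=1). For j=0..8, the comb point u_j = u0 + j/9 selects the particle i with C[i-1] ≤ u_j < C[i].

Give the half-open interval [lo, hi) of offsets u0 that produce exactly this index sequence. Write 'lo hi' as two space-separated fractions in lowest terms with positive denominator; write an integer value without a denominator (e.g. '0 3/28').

C = [1/11, 7/44, 4/11, 6/11, 6/11, 7/11, 8/11, 10/11, 1]
j=0 picked index 0: u0 ∈ [0, 1/11)
j=1 picked index 1: u0 ∈ [-2/99, 19/396)
j=2 picked index 2: u0 ∈ [-25/396, 14/99)
j=3 picked index 2: u0 ∈ [-23/132, 1/33)
j=4 picked index 3: u0 ∈ [-8/99, 10/99)
j=5 picked index 5: u0 ∈ [-1/99, 8/99)
j=6 picked index 6: u0 ∈ [-1/33, 2/33)
j=7 picked index 7: u0 ∈ [-5/99, 13/99)
j=8 picked index 7: u0 ∈ [-16/99, 2/99)
intersection: [0, 2/99)

0 2/99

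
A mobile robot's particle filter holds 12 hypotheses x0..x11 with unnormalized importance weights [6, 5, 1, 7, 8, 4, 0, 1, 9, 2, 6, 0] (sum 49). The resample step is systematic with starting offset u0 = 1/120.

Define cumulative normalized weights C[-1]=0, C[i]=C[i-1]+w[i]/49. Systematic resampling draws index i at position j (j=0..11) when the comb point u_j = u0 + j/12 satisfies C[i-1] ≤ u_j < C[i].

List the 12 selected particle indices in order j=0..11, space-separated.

C = [6/49, 11/49, 12/49, 19/49, 27/49, 31/49, 31/49, 32/49, 41/49, 43/49, 1, 1]
j=0: u_0=1/120 ∈ [0, 6/49) → index 0
j=1: u_1=11/120 ∈ [0, 6/49) → index 0
j=2: u_2=7/40 ∈ [6/49, 11/49) → index 1
j=3: u_3=31/120 ∈ [12/49, 19/49) → index 3
j=4: u_4=41/120 ∈ [12/49, 19/49) → index 3
j=5: u_5=17/40 ∈ [19/49, 27/49) → index 4
j=6: u_6=61/120 ∈ [19/49, 27/49) → index 4
j=7: u_7=71/120 ∈ [27/49, 31/49) → index 5
j=8: u_8=27/40 ∈ [32/49, 41/49) → index 8
j=9: u_9=91/120 ∈ [32/49, 41/49) → index 8
j=10: u_10=101/120 ∈ [41/49, 43/49) → index 9
j=11: u_11=37/40 ∈ [43/49, 1) → index 10

0 0 1 3 3 4 4 5 8 8 9 10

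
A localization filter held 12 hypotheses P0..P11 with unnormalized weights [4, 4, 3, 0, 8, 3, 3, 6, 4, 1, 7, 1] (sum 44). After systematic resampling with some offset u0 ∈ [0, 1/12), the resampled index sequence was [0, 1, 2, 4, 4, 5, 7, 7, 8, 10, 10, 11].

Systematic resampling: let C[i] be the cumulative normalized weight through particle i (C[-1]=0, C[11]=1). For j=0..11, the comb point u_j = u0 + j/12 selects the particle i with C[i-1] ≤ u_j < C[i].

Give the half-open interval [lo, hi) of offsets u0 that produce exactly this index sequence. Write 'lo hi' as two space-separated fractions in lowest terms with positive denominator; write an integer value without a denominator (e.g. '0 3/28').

3/44 1/12

C = [1/11, 2/11, 1/4, 1/4, 19/44, 1/2, 25/44, 31/44, 35/44, 9/11, 43/44, 1]
j=0 picked index 0: u0 ∈ [0, 1/11)
j=1 picked index 1: u0 ∈ [1/132, 13/132)
j=2 picked index 2: u0 ∈ [1/66, 1/12)
j=3 picked index 4: u0 ∈ [0, 2/11)
j=4 picked index 4: u0 ∈ [-1/12, 13/132)
j=5 picked index 5: u0 ∈ [1/66, 1/12)
j=6 picked index 7: u0 ∈ [3/44, 9/44)
j=7 picked index 7: u0 ∈ [-1/66, 4/33)
j=8 picked index 8: u0 ∈ [5/132, 17/132)
j=9 picked index 10: u0 ∈ [3/44, 5/22)
j=10 picked index 10: u0 ∈ [-1/66, 19/132)
j=11 picked index 11: u0 ∈ [2/33, 1/12)
intersection: [3/44, 1/12)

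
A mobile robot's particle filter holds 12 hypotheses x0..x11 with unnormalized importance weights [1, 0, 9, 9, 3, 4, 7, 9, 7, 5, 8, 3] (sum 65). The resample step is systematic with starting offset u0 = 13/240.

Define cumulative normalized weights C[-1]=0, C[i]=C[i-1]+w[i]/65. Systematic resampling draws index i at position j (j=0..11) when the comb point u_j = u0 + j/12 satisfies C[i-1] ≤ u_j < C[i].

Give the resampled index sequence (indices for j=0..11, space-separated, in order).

C = [1/65, 1/65, 2/13, 19/65, 22/65, 2/5, 33/65, 42/65, 49/65, 54/65, 62/65, 1]
j=0: u_0=13/240 ∈ [1/65, 2/13) → index 2
j=1: u_1=11/80 ∈ [1/65, 2/13) → index 2
j=2: u_2=53/240 ∈ [2/13, 19/65) → index 3
j=3: u_3=73/240 ∈ [19/65, 22/65) → index 4
j=4: u_4=31/80 ∈ [22/65, 2/5) → index 5
j=5: u_5=113/240 ∈ [2/5, 33/65) → index 6
j=6: u_6=133/240 ∈ [33/65, 42/65) → index 7
j=7: u_7=51/80 ∈ [33/65, 42/65) → index 7
j=8: u_8=173/240 ∈ [42/65, 49/65) → index 8
j=9: u_9=193/240 ∈ [49/65, 54/65) → index 9
j=10: u_10=71/80 ∈ [54/65, 62/65) → index 10
j=11: u_11=233/240 ∈ [62/65, 1) → index 11

2 2 3 4 5 6 7 7 8 9 10 11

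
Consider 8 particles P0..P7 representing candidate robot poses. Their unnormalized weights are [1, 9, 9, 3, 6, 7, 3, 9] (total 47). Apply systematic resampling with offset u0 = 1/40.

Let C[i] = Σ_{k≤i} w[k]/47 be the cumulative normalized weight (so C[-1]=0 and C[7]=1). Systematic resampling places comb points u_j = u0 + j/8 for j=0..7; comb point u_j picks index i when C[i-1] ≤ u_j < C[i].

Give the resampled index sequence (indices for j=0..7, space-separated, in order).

1 1 2 2 4 5 6 7

C = [1/47, 10/47, 19/47, 22/47, 28/47, 35/47, 38/47, 1]
j=0: u_0=1/40 ∈ [1/47, 10/47) → index 1
j=1: u_1=3/20 ∈ [1/47, 10/47) → index 1
j=2: u_2=11/40 ∈ [10/47, 19/47) → index 2
j=3: u_3=2/5 ∈ [10/47, 19/47) → index 2
j=4: u_4=21/40 ∈ [22/47, 28/47) → index 4
j=5: u_5=13/20 ∈ [28/47, 35/47) → index 5
j=6: u_6=31/40 ∈ [35/47, 38/47) → index 6
j=7: u_7=9/10 ∈ [38/47, 1) → index 7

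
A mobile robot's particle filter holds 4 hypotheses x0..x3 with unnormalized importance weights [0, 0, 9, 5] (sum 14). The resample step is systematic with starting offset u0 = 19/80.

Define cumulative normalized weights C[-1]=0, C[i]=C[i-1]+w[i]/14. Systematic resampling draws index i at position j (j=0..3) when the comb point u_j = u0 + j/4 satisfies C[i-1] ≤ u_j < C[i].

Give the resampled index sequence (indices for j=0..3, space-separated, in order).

2 2 3 3

C = [0, 0, 9/14, 1]
j=0: u_0=19/80 ∈ [0, 9/14) → index 2
j=1: u_1=39/80 ∈ [0, 9/14) → index 2
j=2: u_2=59/80 ∈ [9/14, 1) → index 3
j=3: u_3=79/80 ∈ [9/14, 1) → index 3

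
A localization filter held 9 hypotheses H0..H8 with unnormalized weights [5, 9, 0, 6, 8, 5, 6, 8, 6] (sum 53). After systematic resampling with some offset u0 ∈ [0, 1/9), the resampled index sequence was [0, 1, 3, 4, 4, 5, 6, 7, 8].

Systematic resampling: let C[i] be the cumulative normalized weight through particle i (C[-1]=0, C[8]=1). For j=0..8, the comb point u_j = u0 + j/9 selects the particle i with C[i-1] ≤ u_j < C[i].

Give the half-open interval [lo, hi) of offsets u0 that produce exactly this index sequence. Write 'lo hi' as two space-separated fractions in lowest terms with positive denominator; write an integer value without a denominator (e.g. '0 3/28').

C = [5/53, 14/53, 14/53, 20/53, 28/53, 33/53, 39/53, 47/53, 1]
j=0 picked index 0: u0 ∈ [0, 5/53)
j=1 picked index 1: u0 ∈ [-8/477, 73/477)
j=2 picked index 3: u0 ∈ [20/477, 74/477)
j=3 picked index 4: u0 ∈ [7/159, 31/159)
j=4 picked index 4: u0 ∈ [-32/477, 40/477)
j=5 picked index 5: u0 ∈ [-13/477, 32/477)
j=6 picked index 6: u0 ∈ [-7/159, 11/159)
j=7 picked index 7: u0 ∈ [-20/477, 52/477)
j=8 picked index 8: u0 ∈ [-1/477, 1/9)
intersection: [7/159, 32/477)

7/159 32/477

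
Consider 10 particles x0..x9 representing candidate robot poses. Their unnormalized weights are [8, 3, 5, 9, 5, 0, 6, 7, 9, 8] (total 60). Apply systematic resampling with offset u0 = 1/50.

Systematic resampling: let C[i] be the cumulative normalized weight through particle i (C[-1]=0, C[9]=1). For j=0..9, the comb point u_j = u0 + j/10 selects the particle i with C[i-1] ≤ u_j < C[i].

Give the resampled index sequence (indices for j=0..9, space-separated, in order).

0 0 2 3 4 6 7 8 8 9

C = [2/15, 11/60, 4/15, 5/12, 1/2, 1/2, 3/5, 43/60, 13/15, 1]
j=0: u_0=1/50 ∈ [0, 2/15) → index 0
j=1: u_1=3/25 ∈ [0, 2/15) → index 0
j=2: u_2=11/50 ∈ [11/60, 4/15) → index 2
j=3: u_3=8/25 ∈ [4/15, 5/12) → index 3
j=4: u_4=21/50 ∈ [5/12, 1/2) → index 4
j=5: u_5=13/25 ∈ [1/2, 3/5) → index 6
j=6: u_6=31/50 ∈ [3/5, 43/60) → index 7
j=7: u_7=18/25 ∈ [43/60, 13/15) → index 8
j=8: u_8=41/50 ∈ [43/60, 13/15) → index 8
j=9: u_9=23/25 ∈ [13/15, 1) → index 9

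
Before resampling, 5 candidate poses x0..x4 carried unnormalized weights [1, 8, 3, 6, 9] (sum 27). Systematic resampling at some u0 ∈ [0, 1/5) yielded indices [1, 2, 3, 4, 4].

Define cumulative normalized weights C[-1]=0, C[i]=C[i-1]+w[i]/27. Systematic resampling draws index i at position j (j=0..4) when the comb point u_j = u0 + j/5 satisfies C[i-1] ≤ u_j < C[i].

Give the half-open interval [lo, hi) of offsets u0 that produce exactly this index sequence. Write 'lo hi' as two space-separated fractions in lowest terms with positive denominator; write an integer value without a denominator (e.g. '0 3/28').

C = [1/27, 1/3, 4/9, 2/3, 1]
j=0 picked index 1: u0 ∈ [1/27, 1/3)
j=1 picked index 2: u0 ∈ [2/15, 11/45)
j=2 picked index 3: u0 ∈ [2/45, 4/15)
j=3 picked index 4: u0 ∈ [1/15, 2/5)
j=4 picked index 4: u0 ∈ [-2/15, 1/5)
intersection: [2/15, 1/5)

2/15 1/5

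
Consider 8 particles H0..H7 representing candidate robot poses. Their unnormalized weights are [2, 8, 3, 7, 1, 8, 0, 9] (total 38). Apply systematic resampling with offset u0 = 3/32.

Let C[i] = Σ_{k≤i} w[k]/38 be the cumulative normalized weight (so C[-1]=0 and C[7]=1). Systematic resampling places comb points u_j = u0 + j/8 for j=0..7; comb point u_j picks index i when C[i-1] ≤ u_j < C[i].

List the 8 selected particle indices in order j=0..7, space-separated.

C = [1/19, 5/19, 13/38, 10/19, 21/38, 29/38, 29/38, 1]
j=0: u_0=3/32 ∈ [1/19, 5/19) → index 1
j=1: u_1=7/32 ∈ [1/19, 5/19) → index 1
j=2: u_2=11/32 ∈ [13/38, 10/19) → index 3
j=3: u_3=15/32 ∈ [13/38, 10/19) → index 3
j=4: u_4=19/32 ∈ [21/38, 29/38) → index 5
j=5: u_5=23/32 ∈ [21/38, 29/38) → index 5
j=6: u_6=27/32 ∈ [29/38, 1) → index 7
j=7: u_7=31/32 ∈ [29/38, 1) → index 7

1 1 3 3 5 5 7 7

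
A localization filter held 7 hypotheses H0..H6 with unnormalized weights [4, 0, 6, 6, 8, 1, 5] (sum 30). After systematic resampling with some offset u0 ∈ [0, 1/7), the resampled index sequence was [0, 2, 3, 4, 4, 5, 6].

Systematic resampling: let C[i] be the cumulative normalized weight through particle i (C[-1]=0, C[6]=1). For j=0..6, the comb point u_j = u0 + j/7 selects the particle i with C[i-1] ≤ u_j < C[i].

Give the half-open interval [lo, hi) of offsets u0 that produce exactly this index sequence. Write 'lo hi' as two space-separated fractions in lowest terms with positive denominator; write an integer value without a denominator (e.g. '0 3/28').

11/105 5/42

C = [2/15, 2/15, 1/3, 8/15, 4/5, 5/6, 1]
j=0 picked index 0: u0 ∈ [0, 2/15)
j=1 picked index 2: u0 ∈ [-1/105, 4/21)
j=2 picked index 3: u0 ∈ [1/21, 26/105)
j=3 picked index 4: u0 ∈ [11/105, 13/35)
j=4 picked index 4: u0 ∈ [-4/105, 8/35)
j=5 picked index 5: u0 ∈ [3/35, 5/42)
j=6 picked index 6: u0 ∈ [-1/42, 1/7)
intersection: [11/105, 5/42)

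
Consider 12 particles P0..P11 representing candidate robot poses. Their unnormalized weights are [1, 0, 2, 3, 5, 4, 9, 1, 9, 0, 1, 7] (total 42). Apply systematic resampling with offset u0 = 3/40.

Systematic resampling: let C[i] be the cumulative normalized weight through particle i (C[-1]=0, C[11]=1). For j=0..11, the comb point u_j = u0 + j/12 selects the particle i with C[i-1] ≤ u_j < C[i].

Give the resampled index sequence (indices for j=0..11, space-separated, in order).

3 4 4 5 6 6 7 8 8 10 11 11

C = [1/42, 1/42, 1/14, 1/7, 11/42, 5/14, 4/7, 25/42, 17/21, 17/21, 5/6, 1]
j=0: u_0=3/40 ∈ [1/14, 1/7) → index 3
j=1: u_1=19/120 ∈ [1/7, 11/42) → index 4
j=2: u_2=29/120 ∈ [1/7, 11/42) → index 4
j=3: u_3=13/40 ∈ [11/42, 5/14) → index 5
j=4: u_4=49/120 ∈ [5/14, 4/7) → index 6
j=5: u_5=59/120 ∈ [5/14, 4/7) → index 6
j=6: u_6=23/40 ∈ [4/7, 25/42) → index 7
j=7: u_7=79/120 ∈ [25/42, 17/21) → index 8
j=8: u_8=89/120 ∈ [25/42, 17/21) → index 8
j=9: u_9=33/40 ∈ [17/21, 5/6) → index 10
j=10: u_10=109/120 ∈ [5/6, 1) → index 11
j=11: u_11=119/120 ∈ [5/6, 1) → index 11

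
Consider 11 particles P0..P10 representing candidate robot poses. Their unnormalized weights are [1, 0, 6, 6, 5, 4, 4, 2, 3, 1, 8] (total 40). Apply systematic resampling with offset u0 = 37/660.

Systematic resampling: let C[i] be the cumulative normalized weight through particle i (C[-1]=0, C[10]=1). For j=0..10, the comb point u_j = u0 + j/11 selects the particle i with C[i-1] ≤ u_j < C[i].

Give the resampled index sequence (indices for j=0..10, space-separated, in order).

2 2 3 4 4 5 6 7 9 10 10

C = [1/40, 1/40, 7/40, 13/40, 9/20, 11/20, 13/20, 7/10, 31/40, 4/5, 1]
j=0: u_0=37/660 ∈ [1/40, 7/40) → index 2
j=1: u_1=97/660 ∈ [1/40, 7/40) → index 2
j=2: u_2=157/660 ∈ [7/40, 13/40) → index 3
j=3: u_3=217/660 ∈ [13/40, 9/20) → index 4
j=4: u_4=277/660 ∈ [13/40, 9/20) → index 4
j=5: u_5=337/660 ∈ [9/20, 11/20) → index 5
j=6: u_6=397/660 ∈ [11/20, 13/20) → index 6
j=7: u_7=457/660 ∈ [13/20, 7/10) → index 7
j=8: u_8=47/60 ∈ [31/40, 4/5) → index 9
j=9: u_9=577/660 ∈ [4/5, 1) → index 10
j=10: u_10=637/660 ∈ [4/5, 1) → index 10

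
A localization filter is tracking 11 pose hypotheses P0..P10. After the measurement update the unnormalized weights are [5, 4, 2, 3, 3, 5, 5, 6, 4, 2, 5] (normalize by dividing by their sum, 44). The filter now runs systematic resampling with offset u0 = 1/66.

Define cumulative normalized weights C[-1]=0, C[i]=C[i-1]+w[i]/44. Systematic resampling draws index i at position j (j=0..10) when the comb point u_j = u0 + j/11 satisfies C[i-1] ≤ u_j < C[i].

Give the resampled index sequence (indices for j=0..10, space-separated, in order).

0 0 1 3 4 5 6 7 7 8 10

C = [5/44, 9/44, 1/4, 7/22, 17/44, 1/2, 27/44, 3/4, 37/44, 39/44, 1]
j=0: u_0=1/66 ∈ [0, 5/44) → index 0
j=1: u_1=7/66 ∈ [0, 5/44) → index 0
j=2: u_2=13/66 ∈ [5/44, 9/44) → index 1
j=3: u_3=19/66 ∈ [1/4, 7/22) → index 3
j=4: u_4=25/66 ∈ [7/22, 17/44) → index 4
j=5: u_5=31/66 ∈ [17/44, 1/2) → index 5
j=6: u_6=37/66 ∈ [1/2, 27/44) → index 6
j=7: u_7=43/66 ∈ [27/44, 3/4) → index 7
j=8: u_8=49/66 ∈ [27/44, 3/4) → index 7
j=9: u_9=5/6 ∈ [3/4, 37/44) → index 8
j=10: u_10=61/66 ∈ [39/44, 1) → index 10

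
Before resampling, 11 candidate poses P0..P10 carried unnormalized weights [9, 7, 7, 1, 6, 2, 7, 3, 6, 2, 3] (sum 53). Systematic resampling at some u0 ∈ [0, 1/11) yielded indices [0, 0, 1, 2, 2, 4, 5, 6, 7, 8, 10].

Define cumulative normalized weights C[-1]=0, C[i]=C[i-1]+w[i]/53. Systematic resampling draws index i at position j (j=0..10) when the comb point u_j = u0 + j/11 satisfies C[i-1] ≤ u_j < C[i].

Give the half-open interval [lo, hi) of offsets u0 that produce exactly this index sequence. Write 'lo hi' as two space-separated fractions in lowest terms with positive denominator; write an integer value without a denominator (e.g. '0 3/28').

20/583 34/583

C = [9/53, 16/53, 23/53, 24/53, 30/53, 32/53, 39/53, 42/53, 48/53, 50/53, 1]
j=0 picked index 0: u0 ∈ [0, 9/53)
j=1 picked index 0: u0 ∈ [-1/11, 46/583)
j=2 picked index 1: u0 ∈ [-7/583, 70/583)
j=3 picked index 2: u0 ∈ [17/583, 94/583)
j=4 picked index 2: u0 ∈ [-36/583, 41/583)
j=5 picked index 4: u0 ∈ [-1/583, 65/583)
j=6 picked index 5: u0 ∈ [12/583, 34/583)
j=7 picked index 6: u0 ∈ [-19/583, 58/583)
j=8 picked index 7: u0 ∈ [5/583, 38/583)
j=9 picked index 8: u0 ∈ [-15/583, 51/583)
j=10 picked index 10: u0 ∈ [20/583, 1/11)
intersection: [20/583, 34/583)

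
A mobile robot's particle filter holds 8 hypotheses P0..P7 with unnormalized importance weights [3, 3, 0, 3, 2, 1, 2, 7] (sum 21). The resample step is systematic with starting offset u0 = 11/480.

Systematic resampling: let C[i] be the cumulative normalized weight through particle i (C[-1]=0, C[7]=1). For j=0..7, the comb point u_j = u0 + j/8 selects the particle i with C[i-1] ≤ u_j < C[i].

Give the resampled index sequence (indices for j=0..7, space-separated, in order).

0 1 1 3 4 6 7 7

C = [1/7, 2/7, 2/7, 3/7, 11/21, 4/7, 2/3, 1]
j=0: u_0=11/480 ∈ [0, 1/7) → index 0
j=1: u_1=71/480 ∈ [1/7, 2/7) → index 1
j=2: u_2=131/480 ∈ [1/7, 2/7) → index 1
j=3: u_3=191/480 ∈ [2/7, 3/7) → index 3
j=4: u_4=251/480 ∈ [3/7, 11/21) → index 4
j=5: u_5=311/480 ∈ [4/7, 2/3) → index 6
j=6: u_6=371/480 ∈ [2/3, 1) → index 7
j=7: u_7=431/480 ∈ [2/3, 1) → index 7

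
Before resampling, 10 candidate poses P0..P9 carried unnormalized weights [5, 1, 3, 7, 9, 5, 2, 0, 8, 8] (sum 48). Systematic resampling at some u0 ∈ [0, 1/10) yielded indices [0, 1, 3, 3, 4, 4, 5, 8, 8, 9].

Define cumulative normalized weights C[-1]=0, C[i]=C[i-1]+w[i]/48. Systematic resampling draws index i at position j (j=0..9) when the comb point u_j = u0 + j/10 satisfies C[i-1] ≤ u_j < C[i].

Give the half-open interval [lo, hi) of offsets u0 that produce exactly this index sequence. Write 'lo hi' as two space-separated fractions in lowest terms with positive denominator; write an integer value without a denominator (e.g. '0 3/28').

1/240 1/48

C = [5/48, 1/8, 3/16, 1/3, 25/48, 5/8, 2/3, 2/3, 5/6, 1]
j=0 picked index 0: u0 ∈ [0, 5/48)
j=1 picked index 1: u0 ∈ [1/240, 1/40)
j=2 picked index 3: u0 ∈ [-1/80, 2/15)
j=3 picked index 3: u0 ∈ [-9/80, 1/30)
j=4 picked index 4: u0 ∈ [-1/15, 29/240)
j=5 picked index 4: u0 ∈ [-1/6, 1/48)
j=6 picked index 5: u0 ∈ [-19/240, 1/40)
j=7 picked index 8: u0 ∈ [-1/30, 2/15)
j=8 picked index 8: u0 ∈ [-2/15, 1/30)
j=9 picked index 9: u0 ∈ [-1/15, 1/10)
intersection: [1/240, 1/48)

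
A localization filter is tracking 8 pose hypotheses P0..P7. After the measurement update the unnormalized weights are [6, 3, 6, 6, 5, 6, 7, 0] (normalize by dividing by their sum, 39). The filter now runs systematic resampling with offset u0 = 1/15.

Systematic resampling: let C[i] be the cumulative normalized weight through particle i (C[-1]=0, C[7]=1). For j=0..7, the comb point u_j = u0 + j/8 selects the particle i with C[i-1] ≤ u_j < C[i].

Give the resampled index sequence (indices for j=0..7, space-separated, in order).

C = [2/13, 3/13, 5/13, 7/13, 2/3, 32/39, 1, 1]
j=0: u_0=1/15 ∈ [0, 2/13) → index 0
j=1: u_1=23/120 ∈ [2/13, 3/13) → index 1
j=2: u_2=19/60 ∈ [3/13, 5/13) → index 2
j=3: u_3=53/120 ∈ [5/13, 7/13) → index 3
j=4: u_4=17/30 ∈ [7/13, 2/3) → index 4
j=5: u_5=83/120 ∈ [2/3, 32/39) → index 5
j=6: u_6=49/60 ∈ [2/3, 32/39) → index 5
j=7: u_7=113/120 ∈ [32/39, 1) → index 6

0 1 2 3 4 5 5 6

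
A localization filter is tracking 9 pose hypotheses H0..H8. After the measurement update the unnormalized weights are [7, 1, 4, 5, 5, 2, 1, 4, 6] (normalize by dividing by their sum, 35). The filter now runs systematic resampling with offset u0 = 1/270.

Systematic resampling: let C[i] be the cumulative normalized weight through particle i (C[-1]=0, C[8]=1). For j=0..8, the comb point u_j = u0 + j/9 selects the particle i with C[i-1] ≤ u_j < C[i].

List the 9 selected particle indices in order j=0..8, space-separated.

0 0 1 2 3 4 5 7 8

C = [1/5, 8/35, 12/35, 17/35, 22/35, 24/35, 5/7, 29/35, 1]
j=0: u_0=1/270 ∈ [0, 1/5) → index 0
j=1: u_1=31/270 ∈ [0, 1/5) → index 0
j=2: u_2=61/270 ∈ [1/5, 8/35) → index 1
j=3: u_3=91/270 ∈ [8/35, 12/35) → index 2
j=4: u_4=121/270 ∈ [12/35, 17/35) → index 3
j=5: u_5=151/270 ∈ [17/35, 22/35) → index 4
j=6: u_6=181/270 ∈ [22/35, 24/35) → index 5
j=7: u_7=211/270 ∈ [5/7, 29/35) → index 7
j=8: u_8=241/270 ∈ [29/35, 1) → index 8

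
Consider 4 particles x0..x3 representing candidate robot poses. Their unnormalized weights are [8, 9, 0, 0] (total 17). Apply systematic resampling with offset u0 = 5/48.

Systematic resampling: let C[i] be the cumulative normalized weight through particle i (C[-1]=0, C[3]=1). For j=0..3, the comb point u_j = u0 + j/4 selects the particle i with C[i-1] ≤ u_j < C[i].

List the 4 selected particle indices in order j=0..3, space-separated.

0 0 1 1

C = [8/17, 1, 1, 1]
j=0: u_0=5/48 ∈ [0, 8/17) → index 0
j=1: u_1=17/48 ∈ [0, 8/17) → index 0
j=2: u_2=29/48 ∈ [8/17, 1) → index 1
j=3: u_3=41/48 ∈ [8/17, 1) → index 1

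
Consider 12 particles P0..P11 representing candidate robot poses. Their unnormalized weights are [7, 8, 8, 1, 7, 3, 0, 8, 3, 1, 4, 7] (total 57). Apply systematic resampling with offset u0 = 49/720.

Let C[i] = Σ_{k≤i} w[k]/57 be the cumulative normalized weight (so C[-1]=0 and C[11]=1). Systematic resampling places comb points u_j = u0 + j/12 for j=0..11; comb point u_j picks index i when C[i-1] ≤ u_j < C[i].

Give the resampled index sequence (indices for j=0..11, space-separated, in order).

0 1 1 2 2 4 5 7 7 10 11 11

C = [7/57, 5/19, 23/57, 8/19, 31/57, 34/57, 34/57, 14/19, 15/19, 46/57, 50/57, 1]
j=0: u_0=49/720 ∈ [0, 7/57) → index 0
j=1: u_1=109/720 ∈ [7/57, 5/19) → index 1
j=2: u_2=169/720 ∈ [7/57, 5/19) → index 1
j=3: u_3=229/720 ∈ [5/19, 23/57) → index 2
j=4: u_4=289/720 ∈ [5/19, 23/57) → index 2
j=5: u_5=349/720 ∈ [8/19, 31/57) → index 4
j=6: u_6=409/720 ∈ [31/57, 34/57) → index 5
j=7: u_7=469/720 ∈ [34/57, 14/19) → index 7
j=8: u_8=529/720 ∈ [34/57, 14/19) → index 7
j=9: u_9=589/720 ∈ [46/57, 50/57) → index 10
j=10: u_10=649/720 ∈ [50/57, 1) → index 11
j=11: u_11=709/720 ∈ [50/57, 1) → index 11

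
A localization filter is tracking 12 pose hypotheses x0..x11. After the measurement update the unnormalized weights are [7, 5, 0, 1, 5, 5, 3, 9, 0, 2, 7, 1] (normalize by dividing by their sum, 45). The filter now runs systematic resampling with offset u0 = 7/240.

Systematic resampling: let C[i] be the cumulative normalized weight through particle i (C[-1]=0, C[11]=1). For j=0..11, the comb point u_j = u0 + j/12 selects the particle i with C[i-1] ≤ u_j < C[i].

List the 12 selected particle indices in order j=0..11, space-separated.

C = [7/45, 4/15, 4/15, 13/45, 2/5, 23/45, 26/45, 7/9, 7/9, 37/45, 44/45, 1]
j=0: u_0=7/240 ∈ [0, 7/45) → index 0
j=1: u_1=9/80 ∈ [0, 7/45) → index 0
j=2: u_2=47/240 ∈ [7/45, 4/15) → index 1
j=3: u_3=67/240 ∈ [4/15, 13/45) → index 3
j=4: u_4=29/80 ∈ [13/45, 2/5) → index 4
j=5: u_5=107/240 ∈ [2/5, 23/45) → index 5
j=6: u_6=127/240 ∈ [23/45, 26/45) → index 6
j=7: u_7=49/80 ∈ [26/45, 7/9) → index 7
j=8: u_8=167/240 ∈ [26/45, 7/9) → index 7
j=9: u_9=187/240 ∈ [7/9, 37/45) → index 9
j=10: u_10=69/80 ∈ [37/45, 44/45) → index 10
j=11: u_11=227/240 ∈ [37/45, 44/45) → index 10

0 0 1 3 4 5 6 7 7 9 10 10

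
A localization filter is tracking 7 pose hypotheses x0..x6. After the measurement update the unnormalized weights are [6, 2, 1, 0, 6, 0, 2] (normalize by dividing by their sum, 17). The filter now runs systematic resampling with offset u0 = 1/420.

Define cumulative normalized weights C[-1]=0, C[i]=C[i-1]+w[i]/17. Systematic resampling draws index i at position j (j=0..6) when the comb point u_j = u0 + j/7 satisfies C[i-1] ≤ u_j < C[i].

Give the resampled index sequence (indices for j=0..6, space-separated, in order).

C = [6/17, 8/17, 9/17, 9/17, 15/17, 15/17, 1]
j=0: u_0=1/420 ∈ [0, 6/17) → index 0
j=1: u_1=61/420 ∈ [0, 6/17) → index 0
j=2: u_2=121/420 ∈ [0, 6/17) → index 0
j=3: u_3=181/420 ∈ [6/17, 8/17) → index 1
j=4: u_4=241/420 ∈ [9/17, 15/17) → index 4
j=5: u_5=43/60 ∈ [9/17, 15/17) → index 4
j=6: u_6=361/420 ∈ [9/17, 15/17) → index 4

0 0 0 1 4 4 4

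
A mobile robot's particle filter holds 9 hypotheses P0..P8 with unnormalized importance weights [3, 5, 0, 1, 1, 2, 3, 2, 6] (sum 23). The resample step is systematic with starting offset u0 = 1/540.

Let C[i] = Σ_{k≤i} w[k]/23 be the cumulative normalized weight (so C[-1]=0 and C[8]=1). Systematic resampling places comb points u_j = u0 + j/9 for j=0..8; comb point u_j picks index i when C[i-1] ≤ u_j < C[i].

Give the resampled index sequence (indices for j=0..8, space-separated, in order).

0 0 1 1 5 6 7 8 8

C = [3/23, 8/23, 8/23, 9/23, 10/23, 12/23, 15/23, 17/23, 1]
j=0: u_0=1/540 ∈ [0, 3/23) → index 0
j=1: u_1=61/540 ∈ [0, 3/23) → index 0
j=2: u_2=121/540 ∈ [3/23, 8/23) → index 1
j=3: u_3=181/540 ∈ [3/23, 8/23) → index 1
j=4: u_4=241/540 ∈ [10/23, 12/23) → index 5
j=5: u_5=301/540 ∈ [12/23, 15/23) → index 6
j=6: u_6=361/540 ∈ [15/23, 17/23) → index 7
j=7: u_7=421/540 ∈ [17/23, 1) → index 8
j=8: u_8=481/540 ∈ [17/23, 1) → index 8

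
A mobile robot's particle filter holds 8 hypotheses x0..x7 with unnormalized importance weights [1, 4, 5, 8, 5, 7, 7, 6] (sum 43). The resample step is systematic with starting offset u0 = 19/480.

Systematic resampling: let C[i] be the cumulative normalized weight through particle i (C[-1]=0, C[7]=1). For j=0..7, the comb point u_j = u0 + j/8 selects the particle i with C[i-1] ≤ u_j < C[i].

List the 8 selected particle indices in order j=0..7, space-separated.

C = [1/43, 5/43, 10/43, 18/43, 23/43, 30/43, 37/43, 1]
j=0: u_0=19/480 ∈ [1/43, 5/43) → index 1
j=1: u_1=79/480 ∈ [5/43, 10/43) → index 2
j=2: u_2=139/480 ∈ [10/43, 18/43) → index 3
j=3: u_3=199/480 ∈ [10/43, 18/43) → index 3
j=4: u_4=259/480 ∈ [23/43, 30/43) → index 5
j=5: u_5=319/480 ∈ [23/43, 30/43) → index 5
j=6: u_6=379/480 ∈ [30/43, 37/43) → index 6
j=7: u_7=439/480 ∈ [37/43, 1) → index 7

1 2 3 3 5 5 6 7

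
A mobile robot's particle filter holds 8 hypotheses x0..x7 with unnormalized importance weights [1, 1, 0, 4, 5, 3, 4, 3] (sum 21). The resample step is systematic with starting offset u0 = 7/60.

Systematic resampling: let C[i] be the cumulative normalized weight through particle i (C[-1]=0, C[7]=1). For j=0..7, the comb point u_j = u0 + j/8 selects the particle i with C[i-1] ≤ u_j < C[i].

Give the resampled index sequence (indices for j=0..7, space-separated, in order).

3 3 4 4 5 6 7 7

C = [1/21, 2/21, 2/21, 2/7, 11/21, 2/3, 6/7, 1]
j=0: u_0=7/60 ∈ [2/21, 2/7) → index 3
j=1: u_1=29/120 ∈ [2/21, 2/7) → index 3
j=2: u_2=11/30 ∈ [2/7, 11/21) → index 4
j=3: u_3=59/120 ∈ [2/7, 11/21) → index 4
j=4: u_4=37/60 ∈ [11/21, 2/3) → index 5
j=5: u_5=89/120 ∈ [2/3, 6/7) → index 6
j=6: u_6=13/15 ∈ [6/7, 1) → index 7
j=7: u_7=119/120 ∈ [6/7, 1) → index 7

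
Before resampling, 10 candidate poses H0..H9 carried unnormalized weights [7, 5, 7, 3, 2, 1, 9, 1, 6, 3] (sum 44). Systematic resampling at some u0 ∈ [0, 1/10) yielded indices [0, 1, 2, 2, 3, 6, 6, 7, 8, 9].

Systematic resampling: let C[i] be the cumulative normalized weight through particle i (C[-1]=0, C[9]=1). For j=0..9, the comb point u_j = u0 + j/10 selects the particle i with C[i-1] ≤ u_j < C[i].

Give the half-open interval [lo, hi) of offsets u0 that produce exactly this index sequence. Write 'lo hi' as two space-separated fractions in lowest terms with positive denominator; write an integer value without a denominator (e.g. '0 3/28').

4/55 21/220

C = [7/44, 3/11, 19/44, 1/2, 6/11, 25/44, 17/22, 35/44, 41/44, 1]
j=0 picked index 0: u0 ∈ [0, 7/44)
j=1 picked index 1: u0 ∈ [13/220, 19/110)
j=2 picked index 2: u0 ∈ [4/55, 51/220)
j=3 picked index 2: u0 ∈ [-3/110, 29/220)
j=4 picked index 3: u0 ∈ [7/220, 1/10)
j=5 picked index 6: u0 ∈ [3/44, 3/11)
j=6 picked index 6: u0 ∈ [-7/220, 19/110)
j=7 picked index 7: u0 ∈ [4/55, 21/220)
j=8 picked index 8: u0 ∈ [-1/220, 29/220)
j=9 picked index 9: u0 ∈ [7/220, 1/10)
intersection: [4/55, 21/220)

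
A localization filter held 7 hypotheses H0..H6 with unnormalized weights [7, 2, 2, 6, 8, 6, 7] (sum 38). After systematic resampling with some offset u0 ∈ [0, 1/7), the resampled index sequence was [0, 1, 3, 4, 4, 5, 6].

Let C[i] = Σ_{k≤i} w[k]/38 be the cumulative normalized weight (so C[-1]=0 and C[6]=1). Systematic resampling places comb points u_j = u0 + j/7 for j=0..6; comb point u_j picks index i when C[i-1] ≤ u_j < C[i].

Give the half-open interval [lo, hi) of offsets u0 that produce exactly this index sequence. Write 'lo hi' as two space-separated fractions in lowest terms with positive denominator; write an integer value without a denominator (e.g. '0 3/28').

C = [7/38, 9/38, 11/38, 17/38, 25/38, 31/38, 1]
j=0 picked index 0: u0 ∈ [0, 7/38)
j=1 picked index 1: u0 ∈ [11/266, 25/266)
j=2 picked index 3: u0 ∈ [1/266, 43/266)
j=3 picked index 4: u0 ∈ [5/266, 61/266)
j=4 picked index 4: u0 ∈ [-33/266, 23/266)
j=5 picked index 5: u0 ∈ [-15/266, 27/266)
j=6 picked index 6: u0 ∈ [-11/266, 1/7)
intersection: [11/266, 23/266)

11/266 23/266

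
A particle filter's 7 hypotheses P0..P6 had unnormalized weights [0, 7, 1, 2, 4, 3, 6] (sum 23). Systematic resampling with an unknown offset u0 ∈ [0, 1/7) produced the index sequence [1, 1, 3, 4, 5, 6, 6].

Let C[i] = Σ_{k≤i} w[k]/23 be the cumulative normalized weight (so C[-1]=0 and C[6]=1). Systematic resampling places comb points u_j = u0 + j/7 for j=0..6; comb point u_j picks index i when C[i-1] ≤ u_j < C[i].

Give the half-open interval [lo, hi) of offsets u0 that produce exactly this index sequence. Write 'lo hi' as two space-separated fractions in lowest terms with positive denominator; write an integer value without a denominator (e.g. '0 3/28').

10/161 1/7

C = [0, 7/23, 8/23, 10/23, 14/23, 17/23, 1]
j=0 picked index 1: u0 ∈ [0, 7/23)
j=1 picked index 1: u0 ∈ [-1/7, 26/161)
j=2 picked index 3: u0 ∈ [10/161, 24/161)
j=3 picked index 4: u0 ∈ [1/161, 29/161)
j=4 picked index 5: u0 ∈ [6/161, 27/161)
j=5 picked index 6: u0 ∈ [4/161, 2/7)
j=6 picked index 6: u0 ∈ [-19/161, 1/7)
intersection: [10/161, 1/7)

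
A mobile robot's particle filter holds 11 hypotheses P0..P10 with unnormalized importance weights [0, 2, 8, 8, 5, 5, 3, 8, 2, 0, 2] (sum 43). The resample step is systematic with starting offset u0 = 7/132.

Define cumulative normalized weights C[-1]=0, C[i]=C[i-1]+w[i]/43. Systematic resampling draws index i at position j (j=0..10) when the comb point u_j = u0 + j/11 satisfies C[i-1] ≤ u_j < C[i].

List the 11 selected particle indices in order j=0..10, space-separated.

2 2 3 3 3 4 5 6 7 7 10

C = [0, 2/43, 10/43, 18/43, 23/43, 28/43, 31/43, 39/43, 41/43, 41/43, 1]
j=0: u_0=7/132 ∈ [2/43, 10/43) → index 2
j=1: u_1=19/132 ∈ [2/43, 10/43) → index 2
j=2: u_2=31/132 ∈ [10/43, 18/43) → index 3
j=3: u_3=43/132 ∈ [10/43, 18/43) → index 3
j=4: u_4=5/12 ∈ [10/43, 18/43) → index 3
j=5: u_5=67/132 ∈ [18/43, 23/43) → index 4
j=6: u_6=79/132 ∈ [23/43, 28/43) → index 5
j=7: u_7=91/132 ∈ [28/43, 31/43) → index 6
j=8: u_8=103/132 ∈ [31/43, 39/43) → index 7
j=9: u_9=115/132 ∈ [31/43, 39/43) → index 7
j=10: u_10=127/132 ∈ [41/43, 1) → index 10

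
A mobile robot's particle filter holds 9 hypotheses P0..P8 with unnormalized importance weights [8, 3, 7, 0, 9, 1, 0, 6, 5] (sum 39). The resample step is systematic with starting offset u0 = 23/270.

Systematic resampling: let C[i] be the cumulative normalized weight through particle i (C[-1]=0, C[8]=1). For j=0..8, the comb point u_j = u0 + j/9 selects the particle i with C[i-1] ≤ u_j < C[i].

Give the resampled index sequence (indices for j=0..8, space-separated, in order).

C = [8/39, 11/39, 6/13, 6/13, 9/13, 28/39, 28/39, 34/39, 1]
j=0: u_0=23/270 ∈ [0, 8/39) → index 0
j=1: u_1=53/270 ∈ [0, 8/39) → index 0
j=2: u_2=83/270 ∈ [11/39, 6/13) → index 2
j=3: u_3=113/270 ∈ [11/39, 6/13) → index 2
j=4: u_4=143/270 ∈ [6/13, 9/13) → index 4
j=5: u_5=173/270 ∈ [6/13, 9/13) → index 4
j=6: u_6=203/270 ∈ [28/39, 34/39) → index 7
j=7: u_7=233/270 ∈ [28/39, 34/39) → index 7
j=8: u_8=263/270 ∈ [34/39, 1) → index 8

0 0 2 2 4 4 7 7 8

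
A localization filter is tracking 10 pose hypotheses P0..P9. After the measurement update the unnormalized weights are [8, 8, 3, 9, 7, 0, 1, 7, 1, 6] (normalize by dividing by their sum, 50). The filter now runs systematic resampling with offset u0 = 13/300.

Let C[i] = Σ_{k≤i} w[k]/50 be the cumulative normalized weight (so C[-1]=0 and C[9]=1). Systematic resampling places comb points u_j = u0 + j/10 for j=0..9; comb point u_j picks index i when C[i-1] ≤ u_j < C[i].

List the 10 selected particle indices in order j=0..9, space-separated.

0 0 1 2 3 3 4 7 7 9

C = [4/25, 8/25, 19/50, 14/25, 7/10, 7/10, 18/25, 43/50, 22/25, 1]
j=0: u_0=13/300 ∈ [0, 4/25) → index 0
j=1: u_1=43/300 ∈ [0, 4/25) → index 0
j=2: u_2=73/300 ∈ [4/25, 8/25) → index 1
j=3: u_3=103/300 ∈ [8/25, 19/50) → index 2
j=4: u_4=133/300 ∈ [19/50, 14/25) → index 3
j=5: u_5=163/300 ∈ [19/50, 14/25) → index 3
j=6: u_6=193/300 ∈ [14/25, 7/10) → index 4
j=7: u_7=223/300 ∈ [18/25, 43/50) → index 7
j=8: u_8=253/300 ∈ [18/25, 43/50) → index 7
j=9: u_9=283/300 ∈ [22/25, 1) → index 9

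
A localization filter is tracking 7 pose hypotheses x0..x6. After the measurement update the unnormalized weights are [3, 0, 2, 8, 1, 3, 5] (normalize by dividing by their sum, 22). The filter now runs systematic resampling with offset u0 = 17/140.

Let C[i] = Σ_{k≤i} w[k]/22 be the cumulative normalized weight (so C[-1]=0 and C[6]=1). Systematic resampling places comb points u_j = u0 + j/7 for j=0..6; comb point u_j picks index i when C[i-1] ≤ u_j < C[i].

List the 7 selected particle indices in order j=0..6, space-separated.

0 3 3 3 5 6 6

C = [3/22, 3/22, 5/22, 13/22, 7/11, 17/22, 1]
j=0: u_0=17/140 ∈ [0, 3/22) → index 0
j=1: u_1=37/140 ∈ [5/22, 13/22) → index 3
j=2: u_2=57/140 ∈ [5/22, 13/22) → index 3
j=3: u_3=11/20 ∈ [5/22, 13/22) → index 3
j=4: u_4=97/140 ∈ [7/11, 17/22) → index 5
j=5: u_5=117/140 ∈ [17/22, 1) → index 6
j=6: u_6=137/140 ∈ [17/22, 1) → index 6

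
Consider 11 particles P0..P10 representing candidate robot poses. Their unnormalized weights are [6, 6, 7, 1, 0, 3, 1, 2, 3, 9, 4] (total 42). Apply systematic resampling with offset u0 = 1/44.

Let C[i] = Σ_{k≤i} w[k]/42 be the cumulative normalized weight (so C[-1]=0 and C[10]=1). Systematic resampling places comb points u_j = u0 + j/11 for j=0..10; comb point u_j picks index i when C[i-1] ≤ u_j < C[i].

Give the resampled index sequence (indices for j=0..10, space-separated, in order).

0 0 1 2 2 5 6 8 9 9 10

C = [1/7, 2/7, 19/42, 10/21, 10/21, 23/42, 4/7, 13/21, 29/42, 19/21, 1]
j=0: u_0=1/44 ∈ [0, 1/7) → index 0
j=1: u_1=5/44 ∈ [0, 1/7) → index 0
j=2: u_2=9/44 ∈ [1/7, 2/7) → index 1
j=3: u_3=13/44 ∈ [2/7, 19/42) → index 2
j=4: u_4=17/44 ∈ [2/7, 19/42) → index 2
j=5: u_5=21/44 ∈ [10/21, 23/42) → index 5
j=6: u_6=25/44 ∈ [23/42, 4/7) → index 6
j=7: u_7=29/44 ∈ [13/21, 29/42) → index 8
j=8: u_8=3/4 ∈ [29/42, 19/21) → index 9
j=9: u_9=37/44 ∈ [29/42, 19/21) → index 9
j=10: u_10=41/44 ∈ [19/21, 1) → index 10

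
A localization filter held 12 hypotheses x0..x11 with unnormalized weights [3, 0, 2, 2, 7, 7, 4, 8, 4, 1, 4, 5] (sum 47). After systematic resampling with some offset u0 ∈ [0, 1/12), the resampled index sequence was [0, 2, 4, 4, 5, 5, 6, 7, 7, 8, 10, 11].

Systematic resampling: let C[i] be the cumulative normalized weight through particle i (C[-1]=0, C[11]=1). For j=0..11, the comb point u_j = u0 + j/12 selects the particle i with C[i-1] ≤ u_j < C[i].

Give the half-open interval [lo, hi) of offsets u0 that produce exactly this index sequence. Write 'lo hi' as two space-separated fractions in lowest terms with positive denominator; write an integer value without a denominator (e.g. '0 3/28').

C = [3/47, 3/47, 5/47, 7/47, 14/47, 21/47, 25/47, 33/47, 37/47, 38/47, 42/47, 1]
j=0 picked index 0: u0 ∈ [0, 3/47)
j=1 picked index 2: u0 ∈ [-11/564, 13/564)
j=2 picked index 4: u0 ∈ [-5/282, 37/282)
j=3 picked index 4: u0 ∈ [-19/188, 9/188)
j=4 picked index 5: u0 ∈ [-5/141, 16/141)
j=5 picked index 5: u0 ∈ [-67/564, 17/564)
j=6 picked index 6: u0 ∈ [-5/94, 3/94)
j=7 picked index 7: u0 ∈ [-29/564, 67/564)
j=8 picked index 7: u0 ∈ [-19/141, 5/141)
j=9 picked index 8: u0 ∈ [-9/188, 7/188)
j=10 picked index 10: u0 ∈ [-7/282, 17/282)
j=11 picked index 11: u0 ∈ [-13/564, 1/12)
intersection: [0, 13/564)

0 13/564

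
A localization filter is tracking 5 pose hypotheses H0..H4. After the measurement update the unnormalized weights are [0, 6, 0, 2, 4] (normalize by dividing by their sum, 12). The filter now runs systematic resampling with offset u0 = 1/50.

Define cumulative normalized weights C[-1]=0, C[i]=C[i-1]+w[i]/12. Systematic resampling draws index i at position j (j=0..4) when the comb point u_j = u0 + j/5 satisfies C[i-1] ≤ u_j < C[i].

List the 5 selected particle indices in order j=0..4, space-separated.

C = [0, 1/2, 1/2, 2/3, 1]
j=0: u_0=1/50 ∈ [0, 1/2) → index 1
j=1: u_1=11/50 ∈ [0, 1/2) → index 1
j=2: u_2=21/50 ∈ [0, 1/2) → index 1
j=3: u_3=31/50 ∈ [1/2, 2/3) → index 3
j=4: u_4=41/50 ∈ [2/3, 1) → index 4

1 1 1 3 4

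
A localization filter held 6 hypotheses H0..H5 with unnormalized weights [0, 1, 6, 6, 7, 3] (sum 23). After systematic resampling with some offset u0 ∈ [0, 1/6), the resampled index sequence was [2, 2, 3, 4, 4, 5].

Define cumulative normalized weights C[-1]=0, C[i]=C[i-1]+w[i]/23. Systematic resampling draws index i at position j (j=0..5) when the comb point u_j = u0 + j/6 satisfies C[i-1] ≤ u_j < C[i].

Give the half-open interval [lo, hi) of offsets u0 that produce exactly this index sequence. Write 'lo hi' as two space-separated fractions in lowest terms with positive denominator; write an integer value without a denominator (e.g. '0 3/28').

3/46 19/138

C = [0, 1/23, 7/23, 13/23, 20/23, 1]
j=0 picked index 2: u0 ∈ [1/23, 7/23)
j=1 picked index 2: u0 ∈ [-17/138, 19/138)
j=2 picked index 3: u0 ∈ [-2/69, 16/69)
j=3 picked index 4: u0 ∈ [3/46, 17/46)
j=4 picked index 4: u0 ∈ [-7/69, 14/69)
j=5 picked index 5: u0 ∈ [5/138, 1/6)
intersection: [3/46, 19/138)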